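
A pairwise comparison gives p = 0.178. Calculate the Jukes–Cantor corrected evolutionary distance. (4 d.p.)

d = −(3/4) ln(1 − 4p/3) = −0.75 ln(1 − 0.237333) = −0.75 ln(0.762667)
  = −0.75 × (-0.270934) = 0.203201 substitutions/site.

0.2032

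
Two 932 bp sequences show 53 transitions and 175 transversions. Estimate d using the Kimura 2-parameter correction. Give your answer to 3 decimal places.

P = 53/932 ≈ 0.056867 and Q = 175/932 ≈ 0.187768.
Under the Kimura two-parameter model, d = −½ ln(1 − 2P − Q) − ¼ ln(1 − 2Q).
1 − 2P − Q = 0.698498, giving −½ ln(0.698498) = 0.179411.
1 − 2Q = 0.624464, giving −¼ ln(0.624464) = 0.117715.
d = 0.179411 + 0.117715 = 0.297126.

0.297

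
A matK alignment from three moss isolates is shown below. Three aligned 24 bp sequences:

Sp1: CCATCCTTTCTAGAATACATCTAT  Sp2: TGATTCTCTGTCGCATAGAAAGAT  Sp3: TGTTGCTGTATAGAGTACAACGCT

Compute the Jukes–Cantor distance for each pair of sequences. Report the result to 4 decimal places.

d(Sp1,Sp2) = 0.7083, d(Sp1,Sp3) = 0.6082, d(Sp2,Sp3) = 0.6082

Sp1–Sp2: 11/24 sites differ → p ≈ 0.458333, d = −0.75 ln(1 − 0.611111) = 0.708346 ≈ 0.7083.
Sp1–Sp3: 10/24 sites differ → p ≈ 0.416667, d = −0.75 ln(1 − 0.555556) = 0.608198 ≈ 0.6082.
Sp2–Sp3: 10/24 sites differ → p ≈ 0.416667, d = −0.75 ln(1 − 0.555556) = 0.608198 ≈ 0.6082.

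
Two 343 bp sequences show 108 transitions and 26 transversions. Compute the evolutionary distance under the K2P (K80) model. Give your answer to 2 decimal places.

P = 108/343 ≈ 0.314869 and Q = 26/343 ≈ 0.075802.
Under the Kimura two-parameter model, d = −½ ln(1 − 2P − Q) − ¼ ln(1 − 2Q).
1 − 2P − Q = 0.29446, giving −½ ln(0.29446) = 0.611306.
1 − 2Q = 0.848396, giving −¼ ln(0.848396) = 0.041102.
d = 0.611306 + 0.041102 = 0.652408.

0.65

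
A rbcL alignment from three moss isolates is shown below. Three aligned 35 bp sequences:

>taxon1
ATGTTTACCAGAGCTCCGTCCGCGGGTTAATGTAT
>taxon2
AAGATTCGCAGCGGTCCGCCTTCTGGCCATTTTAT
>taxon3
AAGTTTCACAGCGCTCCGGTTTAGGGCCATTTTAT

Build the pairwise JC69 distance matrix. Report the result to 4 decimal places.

d(taxon1,taxon2) = 0.5716, d(taxon1,taxon3) = 0.5128, d(taxon2,taxon3) = 0.2326

taxon1–taxon2: 14/35 sites differ → p = 0.4, d = −0.75 ln(1 − 0.533333) = 0.571605 ≈ 0.5716.
taxon1–taxon3: 13/35 sites differ → p ≈ 0.371429, d = −0.75 ln(1 − 0.495239) = 0.512753 ≈ 0.5128.
taxon2–taxon3: 7/35 sites differ → p = 0.2, d = −0.75 ln(1 − 0.266667) = 0.232617 ≈ 0.2326.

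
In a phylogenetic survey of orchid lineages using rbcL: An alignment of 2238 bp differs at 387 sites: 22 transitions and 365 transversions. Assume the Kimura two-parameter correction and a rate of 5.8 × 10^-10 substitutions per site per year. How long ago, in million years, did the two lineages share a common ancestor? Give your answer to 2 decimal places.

P = 22/2238 ≈ 0.00983 and Q = 365/2238 ≈ 0.163092.
Under the Kimura two-parameter model, d = −½ ln(1 − 2P − Q) − ¼ ln(1 − 2Q).
1 − 2P − Q = 0.817248, giving −½ ln(0.817248) = 0.100906.
1 − 2Q = 0.673816, giving −¼ ln(0.673816) = 0.098700.
d = 0.100906 + 0.098700 = 0.199606.
Under a molecular clock d = 2μt, so t = d/(2μ) = 0.199606 / (2 × 5.8 × 10^-10) = 172.07 million years.

172.07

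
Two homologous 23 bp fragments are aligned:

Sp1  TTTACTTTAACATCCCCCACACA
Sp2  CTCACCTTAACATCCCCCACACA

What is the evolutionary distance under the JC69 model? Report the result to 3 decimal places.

0.143

The sequences differ at 3 of 23 sites (1, 3, 6), so p = 3/23 ≈ 0.130435.
d = −(3/4) ln(1 − 4p/3) = −0.75 ln(1 − 0.173913) = −0.75 ln(0.826087)
  = −0.75 × (-0.191055) = 0.143291 substitutions/site.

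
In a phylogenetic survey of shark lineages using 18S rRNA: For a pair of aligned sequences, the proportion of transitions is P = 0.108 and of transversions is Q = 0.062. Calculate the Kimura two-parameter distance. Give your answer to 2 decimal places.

Under the Kimura two-parameter model, d = −½ ln(1 − 2P − Q) − ¼ ln(1 − 2Q).
1 − 2P − Q = 0.722, giving −½ ln(0.722) = 0.162865.
1 − 2Q = 0.876, giving −¼ ln(0.876) = 0.033097.
d = 0.162865 + 0.033097 = 0.195962.

0.20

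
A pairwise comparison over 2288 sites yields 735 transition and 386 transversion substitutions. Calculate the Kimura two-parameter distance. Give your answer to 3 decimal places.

P = 735/2288 ≈ 0.321241 and Q = 386/2288 ≈ 0.168706.
Under the Kimura two-parameter model, d = −½ ln(1 − 2P − Q) − ¼ ln(1 − 2Q).
1 − 2P − Q = 0.188812, giving −½ ln(0.188812) = 0.833502.
1 − 2Q = 0.662588, giving −¼ ln(0.662588) = 0.102900.
d = 0.833502 + 0.102900 = 0.936402.

0.936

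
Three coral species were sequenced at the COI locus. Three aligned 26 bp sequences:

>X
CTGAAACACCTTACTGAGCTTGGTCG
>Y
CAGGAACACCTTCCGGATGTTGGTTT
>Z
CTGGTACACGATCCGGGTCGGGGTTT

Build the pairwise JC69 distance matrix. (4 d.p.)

X–Y: 8/26 sites differ → p ≈ 0.307692, d = −0.75 ln(1 − 0.410256) = 0.396050 ≈ 0.3961.
X–Z: 12/26 sites differ → p ≈ 0.461538, d = −0.75 ln(1 − 0.615384) = 0.716632 ≈ 0.7166.
Y–Z: 8/26 sites differ → p ≈ 0.307692, d = −0.75 ln(1 − 0.410256) = 0.396050 ≈ 0.3961.

d(X,Y) = 0.3961, d(X,Z) = 0.7166, d(Y,Z) = 0.3961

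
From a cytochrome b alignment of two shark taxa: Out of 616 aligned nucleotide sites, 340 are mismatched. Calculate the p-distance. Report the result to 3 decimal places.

p = 340/616 = 0.551948… ≈ 0.552 (to 3 d.p.).

0.552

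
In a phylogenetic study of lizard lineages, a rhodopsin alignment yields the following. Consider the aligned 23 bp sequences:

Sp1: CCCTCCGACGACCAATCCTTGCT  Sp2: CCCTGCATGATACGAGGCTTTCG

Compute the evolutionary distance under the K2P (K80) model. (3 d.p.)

0.910

Of 23 sites, 3 differences are transitions and 9 are transversions, so P = 3/23 ≈ 0.130435 and Q = 9/23 ≈ 0.391304.
Under the Kimura two-parameter model, d = −½ ln(1 − 2P − Q) − ¼ ln(1 − 2Q).
1 − 2P − Q = 0.347826, giving −½ ln(0.347826) = 0.528026.
1 − 2Q = 0.217392, giving −¼ ln(0.217392) = 0.381513.
d = 0.528026 + 0.381513 = 0.909539.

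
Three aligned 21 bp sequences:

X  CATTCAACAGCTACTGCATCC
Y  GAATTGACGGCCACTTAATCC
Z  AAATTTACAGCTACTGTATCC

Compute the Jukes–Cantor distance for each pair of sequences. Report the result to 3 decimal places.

X–Y: 8/21 sites differ → p ≈ 0.380952, d = −0.75 ln(1 − 0.507936) = 0.531860 ≈ 0.532.
X–Z: 5/21 sites differ → p ≈ 0.238095, d = −0.75 ln(1 − 0.31746) = 0.286451 ≈ 0.286.
Y–Z: 6/21 sites differ → p ≈ 0.285714, d = −0.75 ln(1 − 0.380952) = 0.359679 ≈ 0.360.

d(X,Y) = 0.532, d(X,Z) = 0.286, d(Y,Z) = 0.360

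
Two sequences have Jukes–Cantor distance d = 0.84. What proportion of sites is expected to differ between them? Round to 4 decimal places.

p = (3/4)(1 − e^(−4d/3)) = 0.75 × (1 − e^(-1.12)) = 0.75 × (1 − 0.326280) = 0.505290.

0.5053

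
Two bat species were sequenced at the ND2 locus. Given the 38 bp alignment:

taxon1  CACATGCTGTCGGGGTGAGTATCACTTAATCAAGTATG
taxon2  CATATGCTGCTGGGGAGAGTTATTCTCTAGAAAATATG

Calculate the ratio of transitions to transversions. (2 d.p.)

0.86

Transitions are A↔G and C↔T; transversions are all other mismatches.
Transitions: 6. Transversions: 7.
R = 6/7 = 0.857142… ≈ 0.86 (to 2 d.p.).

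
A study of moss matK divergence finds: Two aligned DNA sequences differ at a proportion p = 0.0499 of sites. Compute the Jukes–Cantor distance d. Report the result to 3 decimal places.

0.052

d = −(3/4) ln(1 − 4p/3) = −0.75 ln(1 − 0.066533) = −0.75 ln(0.933467)
  = −0.75 × (-0.068850) = 0.051638 substitutions/site.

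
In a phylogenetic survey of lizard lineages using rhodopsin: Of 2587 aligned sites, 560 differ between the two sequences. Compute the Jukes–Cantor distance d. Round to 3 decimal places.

0.255

p = 560/2587 ≈ 0.216467.
d = −(3/4) ln(1 − 4p/3) = −0.75 ln(1 − 0.288623) = −0.75 ln(0.711377)
  = −0.75 × (-0.340553) = 0.255415 substitutions/site.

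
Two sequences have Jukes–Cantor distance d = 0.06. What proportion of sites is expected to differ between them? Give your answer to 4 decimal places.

0.0577

p = (3/4)(1 − e^(−4d/3)) = 0.75 × (1 − e^(-0.08)) = 0.75 × (1 − 0.923116) = 0.057663.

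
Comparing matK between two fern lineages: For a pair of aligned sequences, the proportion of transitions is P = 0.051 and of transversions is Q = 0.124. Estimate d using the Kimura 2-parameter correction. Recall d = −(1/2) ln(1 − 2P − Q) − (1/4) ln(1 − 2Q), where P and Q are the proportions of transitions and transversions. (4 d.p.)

0.1993

Under the Kimura two-parameter model, d = −½ ln(1 − 2P − Q) − ¼ ln(1 − 2Q).
1 − 2P − Q = 0.774, giving −½ ln(0.774) = 0.128092.
1 − 2Q = 0.752, giving −¼ ln(0.752) = 0.071255.
d = 0.128092 + 0.071255 = 0.199347.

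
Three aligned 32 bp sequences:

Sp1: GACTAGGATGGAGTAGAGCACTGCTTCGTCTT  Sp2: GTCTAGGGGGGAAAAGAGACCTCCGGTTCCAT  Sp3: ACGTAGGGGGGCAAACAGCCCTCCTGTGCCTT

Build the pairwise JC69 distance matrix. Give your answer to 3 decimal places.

Sp1–Sp2: 14/32 sites differ → p = 0.4375, d = −0.75 ln(1 − 0.583333) = 0.656601 ≈ 0.657.
Sp1–Sp3: 14/32 sites differ → p = 0.4375, d = −0.75 ln(1 − 0.583333) = 0.656601 ≈ 0.657.
Sp2–Sp3: 9/32 sites differ → p = 0.28125, d = −0.75 ln(1 − 0.375) = 0.352503 ≈ 0.353.

d(Sp1,Sp2) = 0.657, d(Sp1,Sp3) = 0.657, d(Sp2,Sp3) = 0.353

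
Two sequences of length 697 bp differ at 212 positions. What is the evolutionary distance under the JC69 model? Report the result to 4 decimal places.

p = 212/697 ≈ 0.304161.
d = −(3/4) ln(1 − 4p/3) = −0.75 ln(1 − 0.405548) = −0.75 ln(0.594452)
  = −0.75 × (-0.520115) = 0.390086 substitutions/site.

0.3901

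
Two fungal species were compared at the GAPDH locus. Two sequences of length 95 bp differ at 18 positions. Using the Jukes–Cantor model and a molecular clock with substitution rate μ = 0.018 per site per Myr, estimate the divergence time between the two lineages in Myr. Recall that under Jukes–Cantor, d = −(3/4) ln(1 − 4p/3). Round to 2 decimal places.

6.07

p = 18/95 ≈ 0.189474.
d = −(3/4) ln(1 − 4p/3) = −0.75 ln(1 − 0.252632) = −0.75 ln(0.747368)
  = −0.75 × (-0.291198) = 0.218399 substitutions/site.
Under a molecular clock d = 2μt, so t = d/(2μ) = 0.218399 / (2 × 0.018) = 6.07 Myr.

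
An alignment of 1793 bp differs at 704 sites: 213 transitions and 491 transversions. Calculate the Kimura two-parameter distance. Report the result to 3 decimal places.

0.556

P = 213/1793 ≈ 0.118795 and Q = 491/1793 ≈ 0.273843.
Under the Kimura two-parameter model, d = −½ ln(1 − 2P − Q) − ¼ ln(1 − 2Q).
1 − 2P − Q = 0.488567, giving −½ ln(0.488567) = 0.358139.
1 − 2Q = 0.452314, giving −¼ ln(0.452314) = 0.198345.
d = 0.358139 + 0.198345 = 0.556484.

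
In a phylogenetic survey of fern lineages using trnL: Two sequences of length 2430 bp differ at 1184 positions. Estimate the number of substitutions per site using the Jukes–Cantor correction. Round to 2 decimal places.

0.79

p = 1184/2430 ≈ 0.487243.
d = −(3/4) ln(1 − 4p/3) = −0.75 ln(1 − 0.649657) = −0.75 ln(0.350343)
  = −0.75 × (-1.048843) = 0.786632 substitutions/site.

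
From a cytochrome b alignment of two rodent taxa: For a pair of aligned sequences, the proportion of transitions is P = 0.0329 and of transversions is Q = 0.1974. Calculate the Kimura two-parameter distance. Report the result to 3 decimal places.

Under the Kimura two-parameter model, d = −½ ln(1 − 2P − Q) − ¼ ln(1 − 2Q).
1 − 2P − Q = 0.7368, giving −½ ln(0.7368) = 0.152719.
1 − 2Q = 0.6052, giving −¼ ln(0.6052) = 0.125549.
d = 0.152719 + 0.125549 = 0.278268.

0.278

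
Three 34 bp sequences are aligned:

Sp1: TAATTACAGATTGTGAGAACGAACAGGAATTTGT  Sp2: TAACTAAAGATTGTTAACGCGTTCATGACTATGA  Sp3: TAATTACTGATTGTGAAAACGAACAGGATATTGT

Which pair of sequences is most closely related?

Sp1 and Sp3

Sp1–Sp2: 12/34 differ, p = 0.353, d = 0.477.
Sp1–Sp3: 4/34 differ, p = 0.118, d = 0.128.
Sp2–Sp3: 13/34 differ, p = 0.382, d = 0.535.
The smallest distance is between Sp1 and Sp3.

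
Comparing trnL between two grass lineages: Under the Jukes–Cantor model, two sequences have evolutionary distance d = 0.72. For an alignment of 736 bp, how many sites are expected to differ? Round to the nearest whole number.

Invert JC69: p = (3/4)(1 − e^(−4d/3)) = 0.75 × (1 − e^(-0.96)) = 0.75 × (1 − 0.382893) = 0.462830.
Expected differing sites = pL ≈ 0.462830 × 736 = 340.64288 ≈ 341.

341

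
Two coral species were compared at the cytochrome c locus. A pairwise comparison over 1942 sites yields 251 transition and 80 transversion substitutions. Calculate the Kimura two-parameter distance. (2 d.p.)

0.20

P = 251/1942 ≈ 0.129248 and Q = 80/1942 ≈ 0.041195.
Under the Kimura two-parameter model, d = −½ ln(1 − 2P − Q) − ¼ ln(1 − 2Q).
1 − 2P − Q = 0.700309, giving −½ ln(0.700309) = 0.178117.
1 − 2Q = 0.91761, giving −¼ ln(0.91761) = 0.021496.
d = 0.178117 + 0.021496 = 0.199613.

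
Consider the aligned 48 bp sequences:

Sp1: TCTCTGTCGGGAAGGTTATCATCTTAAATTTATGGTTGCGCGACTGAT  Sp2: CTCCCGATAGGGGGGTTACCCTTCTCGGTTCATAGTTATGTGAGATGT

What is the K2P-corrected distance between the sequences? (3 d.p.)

1.314

Of 48 sites, 19 differences are transitions and 6 are transversions, so P = 19/48 ≈ 0.395833 and Q = 6/48 = 0.125.
Under the Kimura two-parameter model, d = −½ ln(1 − 2P − Q) − ¼ ln(1 − 2Q).
1 − 2P − Q = 0.083334, giving −½ ln(0.083334) = 1.242449.
1 − 2Q = 0.75, giving −¼ ln(0.75) = 0.071921.
d = 1.242449 + 0.071921 = 1.314370.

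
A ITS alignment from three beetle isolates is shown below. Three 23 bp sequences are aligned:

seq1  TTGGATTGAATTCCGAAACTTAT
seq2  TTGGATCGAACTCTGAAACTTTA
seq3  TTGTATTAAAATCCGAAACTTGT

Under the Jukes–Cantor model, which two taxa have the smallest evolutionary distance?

seq1–seq2: 5/23 differ, p = 0.217, d = 0.257.
seq1–seq3: 4/23 differ, p = 0.174, d = 0.198.
seq2–seq3: 7/23 differ, p = 0.304, d = 0.390.
The smallest distance is between seq1 and seq3.

seq1 and seq3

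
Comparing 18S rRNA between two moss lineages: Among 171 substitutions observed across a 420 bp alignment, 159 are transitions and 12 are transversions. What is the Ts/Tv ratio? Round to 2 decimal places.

R = 159/12 = 13.25.

13.25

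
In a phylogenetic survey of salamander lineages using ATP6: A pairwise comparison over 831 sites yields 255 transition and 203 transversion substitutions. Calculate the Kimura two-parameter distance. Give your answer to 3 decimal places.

1.144

P = 255/831 ≈ 0.306859 and Q = 203/831 ≈ 0.244284.
Under the Kimura two-parameter model, d = −½ ln(1 − 2P − Q) − ¼ ln(1 − 2Q).
1 − 2P − Q = 0.141998, giving −½ ln(0.141998) = 0.975971.
1 − 2Q = 0.511432, giving −¼ ln(0.511432) = 0.167635.
d = 0.975971 + 0.167635 = 1.143606.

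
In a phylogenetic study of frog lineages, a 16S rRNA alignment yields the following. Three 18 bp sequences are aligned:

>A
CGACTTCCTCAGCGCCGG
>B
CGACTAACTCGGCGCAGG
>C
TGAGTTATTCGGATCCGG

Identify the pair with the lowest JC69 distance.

A and B

A–B: 4/18 differ, p = 0.222, d = 0.264.
A–C: 7/18 differ, p = 0.389, d = 0.548.
B–C: 7/18 differ, p = 0.389, d = 0.548.
The smallest distance is between A and B.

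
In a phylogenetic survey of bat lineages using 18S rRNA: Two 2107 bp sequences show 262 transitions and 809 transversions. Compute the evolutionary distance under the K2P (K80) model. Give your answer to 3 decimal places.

P = 262/2107 ≈ 0.124347 and Q = 809/2107 ≈ 0.383958.
Under the Kimura two-parameter model, d = −½ ln(1 − 2P − Q) − ¼ ln(1 − 2Q).
1 − 2P − Q = 0.367348, giving −½ ln(0.367348) = 0.500723.
1 − 2Q = 0.232084, giving −¼ ln(0.232084) = 0.365164.
d = 0.500723 + 0.365164 = 0.865887.

0.866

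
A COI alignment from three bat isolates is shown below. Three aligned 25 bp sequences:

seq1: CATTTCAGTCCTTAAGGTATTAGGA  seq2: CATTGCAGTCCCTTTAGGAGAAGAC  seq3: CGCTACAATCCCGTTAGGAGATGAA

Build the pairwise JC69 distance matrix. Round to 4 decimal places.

d(seq1,seq2) = 0.5716, d(seq1,seq3) = 1.0298, d(seq2,seq3) = 0.3505

seq1–seq2: 10/25 sites differ → p = 0.4, d = −0.75 ln(1 − 0.533333) = 0.571605 ≈ 0.5716.
seq1–seq3: 14/25 sites differ → p = 0.56, d = −0.75 ln(1 − 0.746667) = 1.029788 ≈ 1.0298.
seq2–seq3: 7/25 sites differ → p = 0.28, d = −0.75 ln(1 − 0.373333) = 0.350505 ≈ 0.3505.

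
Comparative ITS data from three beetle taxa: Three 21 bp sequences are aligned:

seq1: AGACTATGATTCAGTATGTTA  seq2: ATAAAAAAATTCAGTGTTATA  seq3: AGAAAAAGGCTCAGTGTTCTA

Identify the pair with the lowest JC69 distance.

seq2 and seq3

seq1–seq2: 8/21 differ, p = 0.381, d = 0.532.
seq1–seq3: 8/21 differ, p = 0.381, d = 0.532.
seq2–seq3: 5/21 differ, p = 0.238, d = 0.286.
The smallest distance is between seq2 and seq3.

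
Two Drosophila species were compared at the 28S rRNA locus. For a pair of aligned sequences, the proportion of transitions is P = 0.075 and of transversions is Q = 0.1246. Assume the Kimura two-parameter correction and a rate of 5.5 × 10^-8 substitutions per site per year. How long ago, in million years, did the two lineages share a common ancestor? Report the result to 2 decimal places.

2.11

Under the Kimura two-parameter model, d = −½ ln(1 − 2P − Q) − ¼ ln(1 − 2Q).
1 − 2P − Q = 0.7254, giving −½ ln(0.7254) = 0.160516.
1 − 2Q = 0.7508, giving −¼ ln(0.7508) = 0.071654.
d = 0.160516 + 0.071654 = 0.232170.
Under a molecular clock d = 2μt, so t = d/(2μ) = 0.232170 / (2 × 5.5 × 10^-8) = 2.11 million years.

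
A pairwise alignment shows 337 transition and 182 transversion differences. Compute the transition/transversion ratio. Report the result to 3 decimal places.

1.852

R = 337/182 = 1.851648… ≈ 1.852 (to 3 d.p.).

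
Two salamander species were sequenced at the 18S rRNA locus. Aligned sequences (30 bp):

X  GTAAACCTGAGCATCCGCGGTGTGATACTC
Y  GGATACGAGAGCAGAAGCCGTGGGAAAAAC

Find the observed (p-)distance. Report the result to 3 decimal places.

0.400

The sequences differ at 12 of 30 positions.
p = 12/30 = 0.400.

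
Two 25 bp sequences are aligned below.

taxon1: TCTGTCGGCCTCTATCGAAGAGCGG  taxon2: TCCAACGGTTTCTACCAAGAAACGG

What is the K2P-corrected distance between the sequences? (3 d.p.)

Of 25 sites, 9 differences are transitions and 1 are transversions, so P = 9/25 = 0.36 and Q = 1/25 = 0.04.
Under the Kimura two-parameter model, d = −½ ln(1 − 2P − Q) − ¼ ln(1 − 2Q).
1 − 2P − Q = 0.24, giving −½ ln(0.24) = 0.713558.
1 − 2Q = 0.92, giving −¼ ln(0.92) = 0.020845.
d = 0.713558 + 0.020845 = 0.734403.

0.734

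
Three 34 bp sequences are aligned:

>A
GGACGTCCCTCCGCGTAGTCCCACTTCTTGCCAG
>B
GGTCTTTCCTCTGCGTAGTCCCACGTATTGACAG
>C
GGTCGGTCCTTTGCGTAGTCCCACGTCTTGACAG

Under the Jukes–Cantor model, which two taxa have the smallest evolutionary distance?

A–B: 7/34 differ, p = 0.206, d = 0.241.
A–C: 7/34 differ, p = 0.206, d = 0.241.
B–C: 4/34 differ, p = 0.118, d = 0.128.
The smallest distance is between B and C.

B and C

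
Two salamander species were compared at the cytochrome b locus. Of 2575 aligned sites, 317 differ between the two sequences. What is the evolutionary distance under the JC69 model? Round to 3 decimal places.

p = 317/2575 ≈ 0.123107.
d = −(3/4) ln(1 − 4p/3) = −0.75 ln(1 − 0.164143) = −0.75 ln(0.835857)
  = −0.75 × (-0.179298) = 0.134474 substitutions/site.

0.134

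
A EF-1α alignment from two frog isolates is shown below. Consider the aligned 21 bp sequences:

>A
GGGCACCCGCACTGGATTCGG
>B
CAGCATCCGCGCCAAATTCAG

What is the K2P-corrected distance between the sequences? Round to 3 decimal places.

Of 21 sites, 7 differences are transitions and 1 are transversions, so P = 7/21 ≈ 0.333333 and Q = 1/21 ≈ 0.047619.
Under the Kimura two-parameter model, d = −½ ln(1 − 2P − Q) − ¼ ln(1 − 2Q).
1 − 2P − Q = 0.285715, giving −½ ln(0.285715) = 0.626380.
1 − 2Q = 0.904762, giving −¼ ln(0.904762) = 0.025021.
d = 0.626380 + 0.025021 = 0.651401.

0.651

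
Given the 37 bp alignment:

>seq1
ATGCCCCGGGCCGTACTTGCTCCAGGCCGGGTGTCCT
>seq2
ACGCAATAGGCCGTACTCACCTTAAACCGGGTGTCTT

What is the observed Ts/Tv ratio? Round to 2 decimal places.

5.50

Transitions are A↔G and C↔T; transversions are all other mismatches.
Transitions: 11. Transversions: 2.
R = 11/2 = 5.50.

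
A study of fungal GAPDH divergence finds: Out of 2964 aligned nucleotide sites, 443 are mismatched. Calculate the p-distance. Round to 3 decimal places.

p = 443/2964 = 0.149460… ≈ 0.149 (to 3 d.p.).

0.149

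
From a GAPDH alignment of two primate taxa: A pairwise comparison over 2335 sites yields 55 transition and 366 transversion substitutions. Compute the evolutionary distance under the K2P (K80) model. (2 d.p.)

0.21

P = 55/2335 ≈ 0.023555 and Q = 366/2335 ≈ 0.156745.
Under the Kimura two-parameter model, d = −½ ln(1 − 2P − Q) − ¼ ln(1 − 2Q).
1 − 2P − Q = 0.796145, giving −½ ln(0.796145) = 0.113987.
1 − 2Q = 0.68651, giving −¼ ln(0.68651) = 0.094034.
d = 0.113987 + 0.094034 = 0.208021.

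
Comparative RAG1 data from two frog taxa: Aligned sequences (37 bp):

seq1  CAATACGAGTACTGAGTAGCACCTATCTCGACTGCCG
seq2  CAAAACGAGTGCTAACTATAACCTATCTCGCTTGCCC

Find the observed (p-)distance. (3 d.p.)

0.243

The sequences differ at 9 of 37 positions (sites 4, 11, 14, 16, 19, 20, 31, 32, 37).
p = 9/37 = 0.243243… ≈ 0.243 (to 3 d.p.).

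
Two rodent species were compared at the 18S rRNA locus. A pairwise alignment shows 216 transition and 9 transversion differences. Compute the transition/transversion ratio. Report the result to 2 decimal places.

R = 216/9 = 24.00.

24.00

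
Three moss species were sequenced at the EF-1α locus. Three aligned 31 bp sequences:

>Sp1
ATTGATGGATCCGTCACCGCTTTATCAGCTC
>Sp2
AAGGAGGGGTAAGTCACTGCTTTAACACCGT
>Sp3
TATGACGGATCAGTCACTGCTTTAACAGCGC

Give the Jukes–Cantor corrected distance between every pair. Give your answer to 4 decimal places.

d(Sp1,Sp2) = 0.4806, d(Sp1,Sp3) = 0.2687, d(Sp2,Sp3) = 0.2687

Sp1–Sp2: 11/31 sites differ → p ≈ 0.354839, d = −0.75 ln(1 − 0.473119) = 0.480585 ≈ 0.4806.
Sp1–Sp3: 7/31 sites differ → p ≈ 0.225806, d = −0.75 ln(1 − 0.301075) = 0.268659 ≈ 0.2687.
Sp2–Sp3: 7/31 sites differ → p ≈ 0.225806, d = −0.75 ln(1 − 0.301075) = 0.268659 ≈ 0.2687.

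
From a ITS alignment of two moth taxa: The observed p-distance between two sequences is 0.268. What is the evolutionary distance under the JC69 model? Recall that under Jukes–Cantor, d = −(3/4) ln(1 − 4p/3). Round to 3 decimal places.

d = −(3/4) ln(1 − 4p/3) = −0.75 ln(1 − 0.357333) = −0.75 ln(0.642667)
  = −0.75 × (-0.442129) = 0.331597 substitutions/site.

0.332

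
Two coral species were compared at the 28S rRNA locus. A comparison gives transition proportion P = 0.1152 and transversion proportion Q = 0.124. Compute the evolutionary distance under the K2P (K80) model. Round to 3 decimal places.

Under the Kimura two-parameter model, d = −½ ln(1 − 2P − Q) − ¼ ln(1 − 2Q).
1 − 2P − Q = 0.6456, giving −½ ln(0.6456) = 0.218788.
1 − 2Q = 0.752, giving −¼ ln(0.752) = 0.071255.
d = 0.218788 + 0.071255 = 0.290043.

0.290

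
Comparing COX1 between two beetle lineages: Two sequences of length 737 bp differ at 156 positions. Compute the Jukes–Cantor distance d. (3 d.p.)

0.249

p = 156/737 ≈ 0.211669.
d = −(3/4) ln(1 − 4p/3) = −0.75 ln(1 − 0.282225) = −0.75 ln(0.717775)
  = −0.75 × (-0.331599) = 0.248699 substitutions/site.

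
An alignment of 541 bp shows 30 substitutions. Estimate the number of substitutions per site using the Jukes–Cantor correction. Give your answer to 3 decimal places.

p = 30/541 ≈ 0.055453.
d = −(3/4) ln(1 − 4p/3) = −0.75 ln(1 − 0.073937) = −0.75 ln(0.926063)
  = −0.75 × (-0.076813) = 0.057610 substitutions/site.

0.058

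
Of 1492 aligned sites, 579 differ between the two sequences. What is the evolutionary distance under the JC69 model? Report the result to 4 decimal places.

0.5465

p = 579/1492 ≈ 0.38807.
d = −(3/4) ln(1 − 4p/3) = −0.75 ln(1 − 0.517427) = −0.75 ln(0.482573)
  = −0.75 × (-0.728623) = 0.546467 substitutions/site.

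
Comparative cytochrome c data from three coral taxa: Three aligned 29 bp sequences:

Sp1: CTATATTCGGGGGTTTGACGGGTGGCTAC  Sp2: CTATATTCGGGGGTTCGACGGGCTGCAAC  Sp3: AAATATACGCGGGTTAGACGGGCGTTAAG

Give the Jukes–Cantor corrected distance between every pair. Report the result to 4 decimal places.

d(Sp1,Sp2) = 0.1524, d(Sp1,Sp3) = 0.4618, d(Sp2,Sp3) = 0.4006

Sp1–Sp2: 4/29 sites differ → p ≈ 0.137931, d = −0.75 ln(1 − 0.183908) = 0.152421 ≈ 0.1524.
Sp1–Sp3: 10/29 sites differ → p ≈ 0.344828, d = −0.75 ln(1 − 0.459771) = 0.461822 ≈ 0.4618.
Sp2–Sp3: 9/29 sites differ → p ≈ 0.310345, d = −0.75 ln(1 − 0.413793) = 0.400562 ≈ 0.4006.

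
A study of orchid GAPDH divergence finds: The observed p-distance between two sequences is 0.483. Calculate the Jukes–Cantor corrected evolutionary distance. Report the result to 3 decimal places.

0.775

d = −(3/4) ln(1 − 4p/3) = −0.75 ln(1 − 0.644) = −0.75 ln(0.356)
  = −0.75 × (-1.032825) = 0.774619 substitutions/site.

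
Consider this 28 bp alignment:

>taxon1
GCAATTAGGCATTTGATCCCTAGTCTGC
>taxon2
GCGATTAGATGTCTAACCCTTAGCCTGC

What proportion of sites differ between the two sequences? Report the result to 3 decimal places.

The sequences differ at 9 of 28 positions (sites 3, 9, 10, 11, 13, 15, 17, 20, 24).
p = 9/28 = 0.321428… ≈ 0.321 (to 3 d.p.).

0.321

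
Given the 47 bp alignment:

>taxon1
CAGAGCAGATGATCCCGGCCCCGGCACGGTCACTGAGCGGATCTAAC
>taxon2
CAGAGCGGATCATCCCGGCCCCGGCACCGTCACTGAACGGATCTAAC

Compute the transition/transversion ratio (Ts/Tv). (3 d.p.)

1.000

Transitions are A↔G and C↔T; transversions are all other mismatches.
Transitions: 2. Transversions: 2.
R = 2/2 = 1.000.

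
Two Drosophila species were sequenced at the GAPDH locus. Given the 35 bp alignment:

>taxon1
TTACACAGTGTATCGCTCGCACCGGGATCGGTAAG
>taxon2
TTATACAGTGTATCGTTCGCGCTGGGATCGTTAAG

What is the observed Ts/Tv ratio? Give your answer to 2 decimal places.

4.00

Transitions are A↔G and C↔T; transversions are all other mismatches.
Transitions: 4. Transversions: 1.
R = 4/1 = 4.00.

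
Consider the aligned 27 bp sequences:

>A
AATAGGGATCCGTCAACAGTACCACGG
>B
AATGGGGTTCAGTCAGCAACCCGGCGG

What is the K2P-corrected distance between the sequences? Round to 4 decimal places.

Of 27 sites, 5 differences are transitions and 4 are transversions, so P = 5/27 ≈ 0.185185 and Q = 4/27 ≈ 0.148148.
Under the Kimura two-parameter model, d = −½ ln(1 − 2P − Q) − ¼ ln(1 − 2Q).
1 − 2P − Q = 0.481482, giving −½ ln(0.481482) = 0.365443.
1 − 2Q = 0.703704, giving −¼ ln(0.703704) = 0.087849.
d = 0.365443 + 0.087849 = 0.453292.

0.4533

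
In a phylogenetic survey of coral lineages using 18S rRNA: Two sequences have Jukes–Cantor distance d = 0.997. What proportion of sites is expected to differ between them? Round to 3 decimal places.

0.552

p = (3/4)(1 − e^(−4d/3)) = 0.75 × (1 − e^(-1.329333)) = 0.75 × (1 − 0.264654) = 0.551510.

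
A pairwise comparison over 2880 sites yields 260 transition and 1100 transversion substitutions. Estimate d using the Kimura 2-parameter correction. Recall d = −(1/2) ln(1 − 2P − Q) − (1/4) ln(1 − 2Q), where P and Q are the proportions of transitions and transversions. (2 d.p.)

0.77

P = 260/2880 ≈ 0.090278 and Q = 1100/2880 ≈ 0.381944.
Under the Kimura two-parameter model, d = −½ ln(1 − 2P − Q) − ¼ ln(1 − 2Q).
1 − 2P − Q = 0.4375, giving −½ ln(0.4375) = 0.413339.
1 − 2Q = 0.236112, giving −¼ ln(0.236112) = 0.360862.
d = 0.413339 + 0.360862 = 0.774201.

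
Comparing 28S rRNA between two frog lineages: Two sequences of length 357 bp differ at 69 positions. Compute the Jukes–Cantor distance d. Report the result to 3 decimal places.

0.224

p = 69/357 ≈ 0.193277.
d = −(3/4) ln(1 − 4p/3) = −0.75 ln(1 − 0.257703) = −0.75 ln(0.742297)
  = −0.75 × (-0.298006) = 0.223505 substitutions/site.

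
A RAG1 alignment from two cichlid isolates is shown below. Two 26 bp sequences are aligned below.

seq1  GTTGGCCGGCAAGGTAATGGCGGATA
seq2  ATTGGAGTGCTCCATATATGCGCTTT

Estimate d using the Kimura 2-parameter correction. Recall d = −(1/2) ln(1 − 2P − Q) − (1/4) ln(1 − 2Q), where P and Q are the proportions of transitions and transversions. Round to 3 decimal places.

Of 26 sites, 2 differences are transitions and 12 are transversions, so P = 2/26 ≈ 0.076923 and Q = 12/26 ≈ 0.461538.
Under the Kimura two-parameter model, d = −½ ln(1 − 2P − Q) − ¼ ln(1 − 2Q).
1 − 2P − Q = 0.384616, giving −½ ln(0.384616) = 0.477755.
1 − 2Q = 0.076924, giving −¼ ln(0.076924) = 0.641234.
d = 0.477755 + 0.641234 = 1.118989.

1.119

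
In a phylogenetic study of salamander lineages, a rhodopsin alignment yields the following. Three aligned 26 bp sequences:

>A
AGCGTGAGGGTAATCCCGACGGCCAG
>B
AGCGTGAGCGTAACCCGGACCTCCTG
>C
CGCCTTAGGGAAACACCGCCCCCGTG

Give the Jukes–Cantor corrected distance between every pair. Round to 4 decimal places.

A–B: 6/26 sites differ → p ≈ 0.230769, d = −0.75 ln(1 − 0.307692) = 0.275793 ≈ 0.2758.
A–C: 11/26 sites differ → p ≈ 0.423077, d = −0.75 ln(1 − 0.564103) = 0.622762 ≈ 0.6228.
B–C: 10/26 sites differ → p ≈ 0.384615, d = −0.75 ln(1 − 0.51282) = 0.539341 ≈ 0.5393.

d(A,B) = 0.2758, d(A,C) = 0.6228, d(B,C) = 0.5393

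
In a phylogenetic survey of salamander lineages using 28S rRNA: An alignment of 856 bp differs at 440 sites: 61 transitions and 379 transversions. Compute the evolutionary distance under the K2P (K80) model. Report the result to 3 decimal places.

0.982

P = 61/856 ≈ 0.071262 and Q = 379/856 ≈ 0.442757.
Under the Kimura two-parameter model, d = −½ ln(1 − 2P − Q) − ¼ ln(1 − 2Q).
1 − 2P − Q = 0.414719, giving −½ ln(0.414719) = 0.440077.
1 − 2Q = 0.114486, giving −¼ ln(0.114486) = 0.541826.
d = 0.440077 + 0.541826 = 0.981903.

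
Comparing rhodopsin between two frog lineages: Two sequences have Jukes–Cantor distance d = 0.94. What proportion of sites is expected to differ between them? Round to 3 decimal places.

0.536

p = (3/4)(1 − e^(−4d/3)) = 0.75 × (1 − e^(-1.253333)) = 0.75 × (1 − 0.285551) = 0.535837.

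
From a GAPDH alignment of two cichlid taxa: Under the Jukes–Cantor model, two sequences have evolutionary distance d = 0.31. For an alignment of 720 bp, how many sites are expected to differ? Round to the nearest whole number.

Invert JC69: p = (3/4)(1 − e^(−4d/3)) = 0.75 × (1 − e^(-0.413333)) = 0.75 × (1 − 0.661442) = 0.253919.
Expected differing sites = pL ≈ 0.253919 × 720 = 182.82168 ≈ 183.

183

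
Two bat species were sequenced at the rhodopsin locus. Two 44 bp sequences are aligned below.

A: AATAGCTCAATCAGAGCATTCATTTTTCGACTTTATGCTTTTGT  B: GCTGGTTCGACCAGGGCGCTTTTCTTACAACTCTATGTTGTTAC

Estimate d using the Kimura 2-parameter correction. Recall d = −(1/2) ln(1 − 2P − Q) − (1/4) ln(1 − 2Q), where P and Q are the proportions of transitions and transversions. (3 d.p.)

Of 44 sites, 15 differences are transitions and 4 are transversions, so P = 15/44 ≈ 0.340909 and Q = 4/44 ≈ 0.090909.
Under the Kimura two-parameter model, d = −½ ln(1 − 2P − Q) − ¼ ln(1 − 2Q).
1 − 2P − Q = 0.227273, giving −½ ln(0.227273) = 0.740802.
1 − 2Q = 0.818182, giving −¼ ln(0.818182) = 0.050168.
d = 0.740802 + 0.050168 = 0.790970.

0.791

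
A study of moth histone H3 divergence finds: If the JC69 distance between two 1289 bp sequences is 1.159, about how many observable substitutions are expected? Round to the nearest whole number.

761

Invert JC69: p = (3/4)(1 − e^(−4d/3)) = 0.75 × (1 − e^(-1.545333)) = 0.75 × (1 − 0.213241) = 0.590069.
Expected differing sites = pL ≈ 0.590069 × 1289 = 760.598941 ≈ 761.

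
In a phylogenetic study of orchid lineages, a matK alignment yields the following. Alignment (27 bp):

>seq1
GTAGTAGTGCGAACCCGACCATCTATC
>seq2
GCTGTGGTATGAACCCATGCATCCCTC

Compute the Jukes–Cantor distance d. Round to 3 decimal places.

0.511

The sequences differ at 10 of 27 sites (2, 3, 6, 9, 10, 17, 18, 19, 24, 25), so p = 10/27 ≈ 0.37037.
d = −(3/4) ln(1 − 4p/3) = −0.75 ln(1 − 0.493827) = −0.75 ln(0.506173)
  = −0.75 × (-0.680877) = 0.510658 substitutions/site.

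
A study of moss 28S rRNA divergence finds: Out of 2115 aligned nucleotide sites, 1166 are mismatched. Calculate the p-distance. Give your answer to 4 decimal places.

p = 1166/2115 = 0.551300… ≈ 0.5513 (to 4 d.p.).

0.5513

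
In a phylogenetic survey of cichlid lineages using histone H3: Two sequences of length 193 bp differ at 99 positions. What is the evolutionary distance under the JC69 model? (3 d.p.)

p = 99/193 ≈ 0.512953.
d = −(3/4) ln(1 − 4p/3) = −0.75 ln(1 − 0.683937) = −0.75 ln(0.316063)
  = −0.75 × (-1.151814) = 0.863861 substitutions/site.

0.864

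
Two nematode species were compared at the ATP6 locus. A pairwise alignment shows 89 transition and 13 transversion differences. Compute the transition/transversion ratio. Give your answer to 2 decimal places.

6.85

R = 89/13 = 6.846153… ≈ 6.85 (to 2 d.p.).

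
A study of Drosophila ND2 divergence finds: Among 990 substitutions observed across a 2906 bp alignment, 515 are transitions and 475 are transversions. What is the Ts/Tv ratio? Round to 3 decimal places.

R = 515/475 = 1.084210… ≈ 1.084 (to 3 d.p.).

1.084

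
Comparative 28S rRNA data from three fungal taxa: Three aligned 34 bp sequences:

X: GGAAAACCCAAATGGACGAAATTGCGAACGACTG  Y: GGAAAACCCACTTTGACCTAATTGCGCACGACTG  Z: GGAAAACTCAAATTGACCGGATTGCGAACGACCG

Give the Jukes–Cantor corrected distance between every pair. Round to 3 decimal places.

d(X,Y) = 0.201, d(X,Z) = 0.201, d(Y,Z) = 0.241

X–Y: 6/34 sites differ → p ≈ 0.176471, d = −0.75 ln(1 − 0.235295) = 0.201199 ≈ 0.201.
X–Z: 6/34 sites differ → p ≈ 0.176471, d = −0.75 ln(1 − 0.235295) = 0.201199 ≈ 0.201.
Y–Z: 7/34 sites differ → p ≈ 0.205882, d = −0.75 ln(1 − 0.274509) = 0.240680 ≈ 0.241.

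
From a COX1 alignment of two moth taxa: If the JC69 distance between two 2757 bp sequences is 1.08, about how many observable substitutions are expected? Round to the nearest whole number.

Invert JC69: p = (3/4)(1 − e^(−4d/3)) = 0.75 × (1 − e^(-1.44)) = 0.75 × (1 − 0.236928) = 0.572304.
Expected differing sites = pL ≈ 0.572304 × 2757 = 1577.842128 ≈ 1578.

1578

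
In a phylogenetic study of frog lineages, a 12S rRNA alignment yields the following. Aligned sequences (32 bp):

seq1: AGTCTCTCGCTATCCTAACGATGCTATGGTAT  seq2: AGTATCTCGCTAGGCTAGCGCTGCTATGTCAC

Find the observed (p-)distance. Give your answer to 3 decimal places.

The sequences differ at 8 of 32 positions (sites 4, 13, 14, 18, 21, 29, 30, 32).
p = 8/32 = 0.250.

0.250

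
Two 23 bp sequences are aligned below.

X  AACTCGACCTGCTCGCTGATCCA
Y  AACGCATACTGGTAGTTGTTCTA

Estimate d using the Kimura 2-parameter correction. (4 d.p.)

0.5532

Of 23 sites, 3 differences are transitions and 6 are transversions, so P = 3/23 ≈ 0.130435 and Q = 6/23 ≈ 0.26087.
Under the Kimura two-parameter model, d = −½ ln(1 − 2P − Q) − ¼ ln(1 − 2Q).
1 − 2P − Q = 0.47826, giving −½ ln(0.47826) = 0.368800.
1 − 2Q = 0.47826, giving −¼ ln(0.47826) = 0.184400.
d = 0.368800 + 0.184400 = 0.553200.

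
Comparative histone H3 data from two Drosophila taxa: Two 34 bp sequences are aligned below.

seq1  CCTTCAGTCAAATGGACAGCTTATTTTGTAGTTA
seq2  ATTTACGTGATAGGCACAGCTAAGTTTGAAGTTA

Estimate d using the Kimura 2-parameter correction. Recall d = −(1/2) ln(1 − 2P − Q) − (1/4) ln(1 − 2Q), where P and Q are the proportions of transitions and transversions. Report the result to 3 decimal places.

Of 34 sites, 1 differences are transitions and 10 are transversions, so P = 1/34 ≈ 0.029412 and Q = 10/34 ≈ 0.294118.
Under the Kimura two-parameter model, d = −½ ln(1 − 2P − Q) − ¼ ln(1 − 2Q).
1 − 2P − Q = 0.647058, giving −½ ln(0.647058) = 0.217660.
1 − 2Q = 0.411764, giving −¼ ln(0.411764) = 0.221826.
d = 0.217660 + 0.221826 = 0.439486.

0.439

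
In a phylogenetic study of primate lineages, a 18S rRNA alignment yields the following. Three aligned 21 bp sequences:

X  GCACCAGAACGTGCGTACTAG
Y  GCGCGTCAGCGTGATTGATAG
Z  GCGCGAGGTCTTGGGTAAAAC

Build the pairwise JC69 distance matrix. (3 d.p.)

d(X,Y) = 0.635, d(X,Z) = 0.635, d(Y,Z) = 0.756

X–Y: 9/21 sites differ → p ≈ 0.428571, d = −0.75 ln(1 − 0.571428) = 0.635472 ≈ 0.635.
X–Z: 9/21 sites differ → p ≈ 0.428571, d = −0.75 ln(1 − 0.571428) = 0.635472 ≈ 0.635.
Y–Z: 10/21 sites differ → p ≈ 0.47619, d = −0.75 ln(1 − 0.63492) = 0.755729 ≈ 0.756.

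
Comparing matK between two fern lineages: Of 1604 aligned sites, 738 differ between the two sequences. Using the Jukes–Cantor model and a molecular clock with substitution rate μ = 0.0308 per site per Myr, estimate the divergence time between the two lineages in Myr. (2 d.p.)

11.57

p = 738/1604 ≈ 0.4601.
d = −(3/4) ln(1 − 4p/3) = −0.75 ln(1 − 0.613467) = −0.75 ln(0.386533)
  = −0.75 × (-0.950538) = 0.712904 substitutions/site.
Under a molecular clock d = 2μt, so t = d/(2μ) = 0.712904 / (2 × 0.0308) = 11.57 Myr.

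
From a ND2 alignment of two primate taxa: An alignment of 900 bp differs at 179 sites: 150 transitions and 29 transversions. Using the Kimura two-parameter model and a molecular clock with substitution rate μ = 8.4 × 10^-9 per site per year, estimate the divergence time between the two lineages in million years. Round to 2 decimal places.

P = 150/900 ≈ 0.166667 and Q = 29/900 ≈ 0.032222.
Under the Kimura two-parameter model, d = −½ ln(1 − 2P − Q) − ¼ ln(1 − 2Q).
1 − 2P − Q = 0.634444, giving −½ ln(0.634444) = 0.227503.
1 − 2Q = 0.935556, giving −¼ ln(0.935556) = 0.016654.
d = 0.227503 + 0.016654 = 0.244157.
Under a molecular clock d = 2μt, so t = d/(2μ) = 0.244157 / (2 × 8.4 × 10^-9) = 14.53 million years.

14.53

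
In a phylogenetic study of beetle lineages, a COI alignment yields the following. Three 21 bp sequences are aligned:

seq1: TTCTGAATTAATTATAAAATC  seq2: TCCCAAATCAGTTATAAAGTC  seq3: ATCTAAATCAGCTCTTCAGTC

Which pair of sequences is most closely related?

seq1–seq2: 6/21 differ, p = 0.286, d = 0.360.
seq1–seq3: 9/21 differ, p = 0.429, d = 0.635.
seq2–seq3: 7/21 differ, p = 0.333, d = 0.441.
The smallest distance is between seq1 and seq2.

seq1 and seq2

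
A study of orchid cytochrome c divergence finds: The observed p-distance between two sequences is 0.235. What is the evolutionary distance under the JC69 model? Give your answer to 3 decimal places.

0.282

d = −(3/4) ln(1 − 4p/3) = −0.75 ln(1 − 0.313333) = −0.75 ln(0.686667)
  = −0.75 × (-0.375906) = 0.281930 substitutions/site.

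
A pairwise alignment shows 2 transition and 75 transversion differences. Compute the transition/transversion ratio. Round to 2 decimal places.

0.03

R = 2/75 = 0.026666… ≈ 0.03 (to 2 d.p.).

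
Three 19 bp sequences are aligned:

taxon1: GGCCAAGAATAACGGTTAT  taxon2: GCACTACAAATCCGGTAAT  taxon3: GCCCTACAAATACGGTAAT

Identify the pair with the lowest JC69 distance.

taxon2 and taxon3

taxon1–taxon2: 8/19 differ, p = 0.421, d = 0.618.
taxon1–taxon3: 6/19 differ, p = 0.316, d = 0.410.
taxon2–taxon3: 2/19 differ, p = 0.105, d = 0.113.
The smallest distance is between taxon2 and taxon3.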